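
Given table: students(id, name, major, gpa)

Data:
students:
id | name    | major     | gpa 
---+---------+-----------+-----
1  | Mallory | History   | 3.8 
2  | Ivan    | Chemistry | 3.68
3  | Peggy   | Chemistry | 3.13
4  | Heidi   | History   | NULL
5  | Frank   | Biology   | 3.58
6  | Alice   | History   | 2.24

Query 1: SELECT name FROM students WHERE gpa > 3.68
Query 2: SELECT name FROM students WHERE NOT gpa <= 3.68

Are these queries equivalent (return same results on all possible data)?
Yes, equivalent

Both queries return: [('Mallory',)]

Reason: Both filter gpa > 3.68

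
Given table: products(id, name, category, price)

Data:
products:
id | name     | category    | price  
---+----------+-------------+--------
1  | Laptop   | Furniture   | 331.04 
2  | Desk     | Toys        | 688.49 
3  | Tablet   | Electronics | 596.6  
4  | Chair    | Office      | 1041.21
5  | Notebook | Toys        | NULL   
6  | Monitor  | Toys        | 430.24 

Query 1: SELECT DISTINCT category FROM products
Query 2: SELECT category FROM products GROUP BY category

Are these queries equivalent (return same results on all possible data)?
Yes, equivalent

Both queries return: [('Electronics',), ('Furniture',), ('Office',), ('Toys',)]

Reason: Both get unique categorys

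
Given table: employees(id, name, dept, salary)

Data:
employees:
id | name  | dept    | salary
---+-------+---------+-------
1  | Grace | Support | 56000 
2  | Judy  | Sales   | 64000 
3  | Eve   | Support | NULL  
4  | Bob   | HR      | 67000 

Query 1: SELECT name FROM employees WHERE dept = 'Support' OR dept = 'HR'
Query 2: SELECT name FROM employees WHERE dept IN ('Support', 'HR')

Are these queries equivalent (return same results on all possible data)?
Yes, equivalent

Both queries return: [('Bob',), ('Eve',), ('Grace',)]

Reason: OR vs IN are equivalent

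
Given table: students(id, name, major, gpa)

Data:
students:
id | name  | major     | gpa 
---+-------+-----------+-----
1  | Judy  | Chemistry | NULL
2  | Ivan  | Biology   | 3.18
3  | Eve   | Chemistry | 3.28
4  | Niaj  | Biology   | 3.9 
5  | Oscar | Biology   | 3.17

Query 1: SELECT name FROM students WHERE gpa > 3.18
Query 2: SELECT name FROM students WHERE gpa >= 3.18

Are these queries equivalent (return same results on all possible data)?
No, not equivalent

Query 1 returns: [('Eve',), ('Niaj',)]
Query 2 returns: [('Ivan',), ('Eve',), ('Niaj',)]

Reason: > vs >= gives different results when gpa = 3.18 exists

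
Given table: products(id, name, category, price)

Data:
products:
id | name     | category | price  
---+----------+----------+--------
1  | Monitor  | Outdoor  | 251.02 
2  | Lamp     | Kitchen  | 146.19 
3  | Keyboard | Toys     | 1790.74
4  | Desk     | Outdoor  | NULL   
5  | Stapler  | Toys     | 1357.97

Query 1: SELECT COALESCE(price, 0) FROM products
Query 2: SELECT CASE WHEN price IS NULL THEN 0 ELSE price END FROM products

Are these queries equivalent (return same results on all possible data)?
Yes, equivalent

Both queries return: [(0,), (146.19,), (251.02,), (1357.97,), (1790.74,)]

Reason: COALESCE vs CASE for NULL handling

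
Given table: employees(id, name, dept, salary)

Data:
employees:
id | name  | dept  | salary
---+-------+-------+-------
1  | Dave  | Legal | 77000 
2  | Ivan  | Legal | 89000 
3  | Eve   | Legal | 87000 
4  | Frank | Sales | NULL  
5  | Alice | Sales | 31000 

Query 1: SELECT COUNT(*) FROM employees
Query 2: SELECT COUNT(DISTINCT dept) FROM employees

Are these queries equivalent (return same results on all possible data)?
No, not equivalent

Query 1 returns: [(5,)]
Query 2 returns: [(2,)]

Reason: COUNT(*) counts rows, COUNT(DISTINCT dept) counts unique depts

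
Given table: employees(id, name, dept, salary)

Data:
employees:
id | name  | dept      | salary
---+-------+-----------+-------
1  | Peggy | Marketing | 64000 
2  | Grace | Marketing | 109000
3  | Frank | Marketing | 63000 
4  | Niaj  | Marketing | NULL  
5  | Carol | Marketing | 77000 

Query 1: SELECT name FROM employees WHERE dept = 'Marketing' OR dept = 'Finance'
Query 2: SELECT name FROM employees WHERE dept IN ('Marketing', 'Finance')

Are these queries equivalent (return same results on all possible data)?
Yes, equivalent

Both queries return: [('Carol',), ('Frank',), ('Grace',), ('Niaj',), ('Peggy',)]

Reason: OR vs IN are equivalent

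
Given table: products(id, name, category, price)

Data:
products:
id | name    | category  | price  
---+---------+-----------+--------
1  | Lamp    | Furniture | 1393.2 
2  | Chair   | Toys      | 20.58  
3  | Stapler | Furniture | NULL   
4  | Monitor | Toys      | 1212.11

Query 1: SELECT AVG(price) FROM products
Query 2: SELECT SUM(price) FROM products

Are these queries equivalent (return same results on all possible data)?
No, not equivalent

Query 1 returns: [(875.2966666666666,)]
Query 2 returns: [(2625.89,)]

Reason: AVG vs SUM give different aggregate values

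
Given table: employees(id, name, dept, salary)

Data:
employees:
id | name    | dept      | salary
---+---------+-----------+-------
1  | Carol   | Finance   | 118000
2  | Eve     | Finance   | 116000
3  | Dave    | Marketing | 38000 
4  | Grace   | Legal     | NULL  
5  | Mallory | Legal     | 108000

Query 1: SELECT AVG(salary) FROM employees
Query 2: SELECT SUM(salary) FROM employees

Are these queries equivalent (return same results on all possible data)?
No, not equivalent

Query 1 returns: [(95000.0,)]
Query 2 returns: [(380000,)]

Reason: AVG vs SUM give different aggregate values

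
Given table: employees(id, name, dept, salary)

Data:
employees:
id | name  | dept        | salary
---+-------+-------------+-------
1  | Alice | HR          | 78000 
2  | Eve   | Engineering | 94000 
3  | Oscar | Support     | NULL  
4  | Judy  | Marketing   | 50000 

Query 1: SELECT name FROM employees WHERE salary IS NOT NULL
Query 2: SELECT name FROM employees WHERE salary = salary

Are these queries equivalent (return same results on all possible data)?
Yes, equivalent

Both queries return: [('Alice',), ('Eve',), ('Judy',)]

Reason: IS NOT NULL vs self-equality (both exclude NULLs)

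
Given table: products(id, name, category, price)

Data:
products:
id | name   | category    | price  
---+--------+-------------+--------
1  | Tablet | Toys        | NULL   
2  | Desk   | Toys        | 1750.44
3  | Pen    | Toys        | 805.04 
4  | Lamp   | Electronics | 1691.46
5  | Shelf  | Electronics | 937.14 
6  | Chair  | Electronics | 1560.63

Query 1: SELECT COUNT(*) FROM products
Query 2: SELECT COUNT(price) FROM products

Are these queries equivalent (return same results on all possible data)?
No, not equivalent

Query 1 returns: [(6,)]
Query 2 returns: [(5,)]

Reason: COUNT(*) includes NULLs, COUNT(column) excludes them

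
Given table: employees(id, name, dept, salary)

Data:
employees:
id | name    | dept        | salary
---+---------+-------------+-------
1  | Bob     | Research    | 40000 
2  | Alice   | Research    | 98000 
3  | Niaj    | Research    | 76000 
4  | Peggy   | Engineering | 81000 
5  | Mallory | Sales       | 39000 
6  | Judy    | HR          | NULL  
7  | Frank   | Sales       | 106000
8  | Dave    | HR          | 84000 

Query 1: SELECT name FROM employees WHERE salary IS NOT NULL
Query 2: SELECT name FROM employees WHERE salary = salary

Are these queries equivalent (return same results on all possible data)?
Yes, equivalent

Both queries return: [('Alice',), ('Bob',), ('Dave',), ('Frank',), ('Mallory',), ('Niaj',), ('Peggy',)]

Reason: IS NOT NULL vs self-equality (both exclude NULLs)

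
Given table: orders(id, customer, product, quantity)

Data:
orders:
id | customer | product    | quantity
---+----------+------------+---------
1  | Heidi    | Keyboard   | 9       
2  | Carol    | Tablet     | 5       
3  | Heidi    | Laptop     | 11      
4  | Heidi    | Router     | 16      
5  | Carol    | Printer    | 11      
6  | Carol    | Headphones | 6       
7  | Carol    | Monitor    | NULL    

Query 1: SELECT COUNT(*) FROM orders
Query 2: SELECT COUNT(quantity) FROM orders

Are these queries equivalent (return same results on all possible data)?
No, not equivalent

Query 1 returns: [(7,)]
Query 2 returns: [(6,)]

Reason: COUNT(*) includes NULLs, COUNT(column) excludes them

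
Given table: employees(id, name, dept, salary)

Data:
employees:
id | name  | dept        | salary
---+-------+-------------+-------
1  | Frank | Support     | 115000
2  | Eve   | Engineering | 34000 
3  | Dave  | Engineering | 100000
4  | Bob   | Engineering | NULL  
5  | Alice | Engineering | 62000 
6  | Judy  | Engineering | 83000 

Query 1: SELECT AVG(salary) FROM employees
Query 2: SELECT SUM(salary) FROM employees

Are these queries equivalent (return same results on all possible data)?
No, not equivalent

Query 1 returns: [(78800.0,)]
Query 2 returns: [(394000,)]

Reason: AVG vs SUM give different aggregate values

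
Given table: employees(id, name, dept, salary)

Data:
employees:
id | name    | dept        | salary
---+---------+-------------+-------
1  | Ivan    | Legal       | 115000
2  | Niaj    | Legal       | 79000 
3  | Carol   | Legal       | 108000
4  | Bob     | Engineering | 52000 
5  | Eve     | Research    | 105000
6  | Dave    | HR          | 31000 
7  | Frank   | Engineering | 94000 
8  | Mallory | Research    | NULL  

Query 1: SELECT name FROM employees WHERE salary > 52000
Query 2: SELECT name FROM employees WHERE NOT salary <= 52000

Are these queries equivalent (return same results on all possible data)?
Yes, equivalent

Both queries return: [('Carol',), ('Eve',), ('Frank',), ('Ivan',), ('Niaj',)]

Reason: Both filter salary > 52000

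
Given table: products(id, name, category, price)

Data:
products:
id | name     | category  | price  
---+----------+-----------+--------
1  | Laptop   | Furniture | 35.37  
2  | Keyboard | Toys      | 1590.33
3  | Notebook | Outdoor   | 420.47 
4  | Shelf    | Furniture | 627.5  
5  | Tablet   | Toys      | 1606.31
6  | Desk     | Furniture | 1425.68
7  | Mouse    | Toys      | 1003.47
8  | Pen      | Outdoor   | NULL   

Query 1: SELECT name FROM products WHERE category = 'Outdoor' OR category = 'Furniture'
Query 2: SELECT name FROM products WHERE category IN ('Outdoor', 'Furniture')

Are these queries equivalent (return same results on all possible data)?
Yes, equivalent

Both queries return: [('Desk',), ('Laptop',), ('Notebook',), ('Pen',), ('Shelf',)]

Reason: OR vs IN are equivalent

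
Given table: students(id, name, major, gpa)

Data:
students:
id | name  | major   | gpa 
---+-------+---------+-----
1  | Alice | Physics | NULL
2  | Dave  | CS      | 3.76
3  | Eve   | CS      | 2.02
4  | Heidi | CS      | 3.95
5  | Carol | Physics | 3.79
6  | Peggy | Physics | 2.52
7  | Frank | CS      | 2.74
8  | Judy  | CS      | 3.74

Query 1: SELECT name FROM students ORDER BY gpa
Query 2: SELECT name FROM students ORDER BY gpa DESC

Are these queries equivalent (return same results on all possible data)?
No, not equivalent

Query 1 returns: [('Alice',), ('Eve',), ('Peggy',), ('Frank',), ('Judy',), ('Dave',), ('Carol',), ('Heidi',)]
Query 2 returns: [('Heidi',), ('Carol',), ('Dave',), ('Judy',), ('Frank',), ('Peggy',), ('Eve',), ('Alice',)]

Reason: ASC vs DESC gives opposite ordering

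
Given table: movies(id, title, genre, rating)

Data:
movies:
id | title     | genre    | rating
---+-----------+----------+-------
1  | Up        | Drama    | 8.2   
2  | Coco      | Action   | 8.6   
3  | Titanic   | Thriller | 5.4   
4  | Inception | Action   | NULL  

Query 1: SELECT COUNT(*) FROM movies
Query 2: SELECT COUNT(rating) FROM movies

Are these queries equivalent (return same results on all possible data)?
No, not equivalent

Query 1 returns: [(4,)]
Query 2 returns: [(3,)]

Reason: COUNT(*) includes NULLs, COUNT(column) excludes them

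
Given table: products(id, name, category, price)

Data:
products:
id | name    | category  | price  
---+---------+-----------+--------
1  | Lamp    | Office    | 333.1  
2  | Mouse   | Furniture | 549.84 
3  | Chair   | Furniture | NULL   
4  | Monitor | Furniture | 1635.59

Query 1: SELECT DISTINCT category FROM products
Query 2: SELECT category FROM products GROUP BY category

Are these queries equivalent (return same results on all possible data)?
Yes, equivalent

Both queries return: [('Furniture',), ('Office',)]

Reason: Both get unique categorys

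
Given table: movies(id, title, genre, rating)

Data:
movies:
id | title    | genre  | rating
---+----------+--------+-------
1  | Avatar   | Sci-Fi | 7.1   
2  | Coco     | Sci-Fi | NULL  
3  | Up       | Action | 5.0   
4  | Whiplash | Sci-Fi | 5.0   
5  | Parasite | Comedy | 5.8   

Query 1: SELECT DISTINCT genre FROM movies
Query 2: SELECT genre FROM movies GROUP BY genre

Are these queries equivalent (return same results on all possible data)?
Yes, equivalent

Both queries return: [('Action',), ('Comedy',), ('Sci-Fi',)]

Reason: Both get unique genres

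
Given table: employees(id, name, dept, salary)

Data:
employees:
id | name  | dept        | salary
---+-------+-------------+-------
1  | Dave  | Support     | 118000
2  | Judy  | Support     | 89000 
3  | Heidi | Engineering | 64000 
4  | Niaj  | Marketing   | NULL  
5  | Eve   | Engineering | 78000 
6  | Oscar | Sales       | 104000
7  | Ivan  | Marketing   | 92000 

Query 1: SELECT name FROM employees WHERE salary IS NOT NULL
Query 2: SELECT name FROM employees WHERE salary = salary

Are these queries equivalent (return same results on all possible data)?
Yes, equivalent

Both queries return: [('Dave',), ('Eve',), ('Heidi',), ('Ivan',), ('Judy',), ('Oscar',)]

Reason: IS NOT NULL vs self-equality (both exclude NULLs)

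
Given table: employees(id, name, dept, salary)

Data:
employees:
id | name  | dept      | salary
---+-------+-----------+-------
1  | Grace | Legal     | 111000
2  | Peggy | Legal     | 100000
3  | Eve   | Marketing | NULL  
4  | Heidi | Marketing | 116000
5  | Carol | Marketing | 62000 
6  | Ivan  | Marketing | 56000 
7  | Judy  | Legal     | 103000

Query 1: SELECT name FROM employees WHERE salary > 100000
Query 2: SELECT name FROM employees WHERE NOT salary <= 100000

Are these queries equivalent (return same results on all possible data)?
Yes, equivalent

Both queries return: [('Grace',), ('Heidi',), ('Judy',)]

Reason: Both filter salary > 100000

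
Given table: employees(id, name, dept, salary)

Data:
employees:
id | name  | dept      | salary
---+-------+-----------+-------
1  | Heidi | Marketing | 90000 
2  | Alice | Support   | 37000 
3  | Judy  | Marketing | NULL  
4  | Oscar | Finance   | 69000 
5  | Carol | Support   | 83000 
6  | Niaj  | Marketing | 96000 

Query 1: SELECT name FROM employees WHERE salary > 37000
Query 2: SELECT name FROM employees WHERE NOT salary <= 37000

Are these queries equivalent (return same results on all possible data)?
Yes, equivalent

Both queries return: [('Carol',), ('Heidi',), ('Niaj',), ('Oscar',)]

Reason: Both filter salary > 37000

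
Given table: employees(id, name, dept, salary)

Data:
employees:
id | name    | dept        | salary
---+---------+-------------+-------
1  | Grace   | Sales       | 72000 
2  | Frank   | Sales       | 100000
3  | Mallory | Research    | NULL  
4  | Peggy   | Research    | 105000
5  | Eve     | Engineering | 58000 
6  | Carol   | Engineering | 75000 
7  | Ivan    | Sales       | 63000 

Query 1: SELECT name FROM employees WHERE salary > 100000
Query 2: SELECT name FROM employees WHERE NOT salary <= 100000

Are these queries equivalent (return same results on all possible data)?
Yes, equivalent

Both queries return: [('Peggy',)]

Reason: Both filter salary > 100000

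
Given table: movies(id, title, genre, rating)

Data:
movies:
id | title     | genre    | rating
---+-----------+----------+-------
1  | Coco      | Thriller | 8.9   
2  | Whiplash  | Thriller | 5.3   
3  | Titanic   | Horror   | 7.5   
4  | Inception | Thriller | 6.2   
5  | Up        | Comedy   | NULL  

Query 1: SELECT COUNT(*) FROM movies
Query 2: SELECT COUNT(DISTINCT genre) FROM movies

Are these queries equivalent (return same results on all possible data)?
No, not equivalent

Query 1 returns: [(5,)]
Query 2 returns: [(3,)]

Reason: COUNT(*) counts rows, COUNT(DISTINCT genre) counts unique genres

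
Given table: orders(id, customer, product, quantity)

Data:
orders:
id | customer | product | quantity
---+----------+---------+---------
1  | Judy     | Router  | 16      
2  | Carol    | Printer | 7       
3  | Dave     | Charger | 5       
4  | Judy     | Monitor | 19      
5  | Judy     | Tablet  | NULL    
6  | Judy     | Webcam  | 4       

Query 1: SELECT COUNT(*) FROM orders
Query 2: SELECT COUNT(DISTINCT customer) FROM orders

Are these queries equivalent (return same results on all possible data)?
No, not equivalent

Query 1 returns: [(6,)]
Query 2 returns: [(3,)]

Reason: COUNT(*) counts rows, COUNT(DISTINCT customer) counts unique customers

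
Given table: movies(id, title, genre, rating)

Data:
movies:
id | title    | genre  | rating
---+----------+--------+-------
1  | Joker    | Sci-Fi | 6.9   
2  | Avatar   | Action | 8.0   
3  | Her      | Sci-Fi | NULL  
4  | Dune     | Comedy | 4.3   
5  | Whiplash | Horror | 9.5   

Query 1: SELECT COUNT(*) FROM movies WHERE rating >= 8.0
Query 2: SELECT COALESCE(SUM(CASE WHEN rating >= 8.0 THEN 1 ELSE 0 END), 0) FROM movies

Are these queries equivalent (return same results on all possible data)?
Yes, equivalent

Both queries return: [(2,)]

Reason: COUNT with WHERE vs conditional SUM (COALESCE handles empty-table NULL)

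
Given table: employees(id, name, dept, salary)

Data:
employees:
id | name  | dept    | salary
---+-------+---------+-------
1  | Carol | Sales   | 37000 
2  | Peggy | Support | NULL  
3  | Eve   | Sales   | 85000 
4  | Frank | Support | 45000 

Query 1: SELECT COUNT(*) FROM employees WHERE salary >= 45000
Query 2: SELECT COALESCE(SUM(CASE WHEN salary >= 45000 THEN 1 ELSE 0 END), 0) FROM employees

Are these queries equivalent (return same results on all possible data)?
Yes, equivalent

Both queries return: [(2,)]

Reason: COUNT with WHERE vs conditional SUM (COALESCE handles empty-table NULL)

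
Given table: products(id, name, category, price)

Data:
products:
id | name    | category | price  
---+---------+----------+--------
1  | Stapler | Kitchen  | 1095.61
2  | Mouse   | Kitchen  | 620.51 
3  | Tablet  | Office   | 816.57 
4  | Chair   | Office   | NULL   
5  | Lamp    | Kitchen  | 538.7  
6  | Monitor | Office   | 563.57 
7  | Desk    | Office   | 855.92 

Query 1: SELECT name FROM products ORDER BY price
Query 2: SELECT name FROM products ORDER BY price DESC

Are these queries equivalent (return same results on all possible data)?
No, not equivalent

Query 1 returns: [('Chair',), ('Lamp',), ('Monitor',), ('Mouse',), ('Tablet',), ('Desk',), ('Stapler',)]
Query 2 returns: [('Stapler',), ('Desk',), ('Tablet',), ('Mouse',), ('Monitor',), ('Lamp',), ('Chair',)]

Reason: ASC vs DESC gives opposite ordering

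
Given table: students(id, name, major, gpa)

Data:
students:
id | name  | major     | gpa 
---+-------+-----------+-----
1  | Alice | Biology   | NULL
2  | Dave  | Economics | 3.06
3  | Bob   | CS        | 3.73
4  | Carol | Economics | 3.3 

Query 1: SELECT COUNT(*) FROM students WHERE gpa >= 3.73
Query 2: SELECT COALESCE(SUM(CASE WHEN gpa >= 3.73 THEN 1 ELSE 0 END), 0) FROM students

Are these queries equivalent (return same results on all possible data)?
Yes, equivalent

Both queries return: [(1,)]

Reason: COUNT with WHERE vs conditional SUM (COALESCE handles empty-table NULL)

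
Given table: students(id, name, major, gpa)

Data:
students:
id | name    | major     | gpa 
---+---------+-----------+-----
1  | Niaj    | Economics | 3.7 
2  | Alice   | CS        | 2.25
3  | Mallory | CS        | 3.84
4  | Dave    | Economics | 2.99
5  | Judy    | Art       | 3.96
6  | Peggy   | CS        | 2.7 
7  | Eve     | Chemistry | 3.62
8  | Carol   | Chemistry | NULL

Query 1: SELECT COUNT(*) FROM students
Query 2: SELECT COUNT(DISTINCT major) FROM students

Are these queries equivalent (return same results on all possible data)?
No, not equivalent

Query 1 returns: [(8,)]
Query 2 returns: [(4,)]

Reason: COUNT(*) counts rows, COUNT(DISTINCT major) counts unique majors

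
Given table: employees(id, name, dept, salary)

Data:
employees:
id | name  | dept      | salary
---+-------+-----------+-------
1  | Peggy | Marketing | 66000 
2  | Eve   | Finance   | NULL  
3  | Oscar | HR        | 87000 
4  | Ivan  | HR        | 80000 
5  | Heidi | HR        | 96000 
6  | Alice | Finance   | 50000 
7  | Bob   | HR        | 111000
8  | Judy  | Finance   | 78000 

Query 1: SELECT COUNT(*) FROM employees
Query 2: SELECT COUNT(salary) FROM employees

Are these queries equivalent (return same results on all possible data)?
No, not equivalent

Query 1 returns: [(8,)]
Query 2 returns: [(7,)]

Reason: COUNT(*) includes NULLs, COUNT(column) excludes them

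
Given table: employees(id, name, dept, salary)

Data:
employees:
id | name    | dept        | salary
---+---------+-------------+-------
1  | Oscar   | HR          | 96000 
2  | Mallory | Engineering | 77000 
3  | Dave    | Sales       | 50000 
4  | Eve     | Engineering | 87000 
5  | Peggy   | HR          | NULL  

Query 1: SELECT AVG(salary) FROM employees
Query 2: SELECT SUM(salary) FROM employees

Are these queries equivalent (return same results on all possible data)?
No, not equivalent

Query 1 returns: [(77500.0,)]
Query 2 returns: [(310000,)]

Reason: AVG vs SUM give different aggregate values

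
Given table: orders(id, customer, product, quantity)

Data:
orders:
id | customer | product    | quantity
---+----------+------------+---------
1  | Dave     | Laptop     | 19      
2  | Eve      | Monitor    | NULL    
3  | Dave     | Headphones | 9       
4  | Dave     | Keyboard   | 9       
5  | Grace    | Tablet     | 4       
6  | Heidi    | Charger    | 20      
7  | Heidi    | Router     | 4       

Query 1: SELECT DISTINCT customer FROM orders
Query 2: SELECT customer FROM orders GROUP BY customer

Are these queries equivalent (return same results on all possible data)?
Yes, equivalent

Both queries return: [('Dave',), ('Eve',), ('Grace',), ('Heidi',)]

Reason: Both get unique customers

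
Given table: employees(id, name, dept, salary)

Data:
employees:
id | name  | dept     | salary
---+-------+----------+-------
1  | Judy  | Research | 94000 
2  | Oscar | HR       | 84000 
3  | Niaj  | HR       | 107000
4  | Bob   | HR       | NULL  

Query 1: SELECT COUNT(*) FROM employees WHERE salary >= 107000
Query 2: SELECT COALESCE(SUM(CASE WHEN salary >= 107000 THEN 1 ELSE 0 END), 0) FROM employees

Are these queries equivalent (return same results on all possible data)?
Yes, equivalent

Both queries return: [(1,)]

Reason: COUNT with WHERE vs conditional SUM (COALESCE handles empty-table NULL)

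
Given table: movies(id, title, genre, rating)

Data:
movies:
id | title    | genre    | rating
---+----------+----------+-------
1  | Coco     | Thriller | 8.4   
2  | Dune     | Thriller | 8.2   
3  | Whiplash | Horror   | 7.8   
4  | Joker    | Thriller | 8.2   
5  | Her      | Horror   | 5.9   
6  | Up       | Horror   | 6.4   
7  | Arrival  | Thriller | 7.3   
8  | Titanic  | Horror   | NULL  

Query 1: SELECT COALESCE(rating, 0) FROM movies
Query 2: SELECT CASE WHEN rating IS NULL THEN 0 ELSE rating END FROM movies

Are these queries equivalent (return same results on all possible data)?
Yes, equivalent

Both queries return: [(0,), (5.9,), (6.4,), (7.3,), (7.8,), (8.2,), (8.2,), (8.4,)]

Reason: COALESCE vs CASE for NULL handling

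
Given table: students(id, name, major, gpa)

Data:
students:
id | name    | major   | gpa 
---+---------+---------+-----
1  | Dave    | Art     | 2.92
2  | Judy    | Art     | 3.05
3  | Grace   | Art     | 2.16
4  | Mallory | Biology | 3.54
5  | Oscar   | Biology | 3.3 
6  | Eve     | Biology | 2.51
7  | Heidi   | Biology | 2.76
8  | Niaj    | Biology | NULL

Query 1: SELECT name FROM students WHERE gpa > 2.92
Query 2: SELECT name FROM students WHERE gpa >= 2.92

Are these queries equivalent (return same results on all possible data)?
No, not equivalent

Query 1 returns: [('Judy',), ('Mallory',), ('Oscar',)]
Query 2 returns: [('Dave',), ('Judy',), ('Mallory',), ('Oscar',)]

Reason: > vs >= gives different results when gpa = 2.92 exists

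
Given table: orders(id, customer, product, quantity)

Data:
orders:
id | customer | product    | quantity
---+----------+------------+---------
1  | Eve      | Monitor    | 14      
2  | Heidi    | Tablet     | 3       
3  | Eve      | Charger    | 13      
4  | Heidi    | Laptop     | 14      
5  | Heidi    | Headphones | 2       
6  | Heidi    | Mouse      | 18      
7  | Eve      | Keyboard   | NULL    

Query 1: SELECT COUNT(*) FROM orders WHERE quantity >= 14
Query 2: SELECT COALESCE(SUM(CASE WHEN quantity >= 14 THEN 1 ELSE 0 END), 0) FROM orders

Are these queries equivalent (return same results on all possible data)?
Yes, equivalent

Both queries return: [(3,)]

Reason: COUNT with WHERE vs conditional SUM (COALESCE handles empty-table NULL)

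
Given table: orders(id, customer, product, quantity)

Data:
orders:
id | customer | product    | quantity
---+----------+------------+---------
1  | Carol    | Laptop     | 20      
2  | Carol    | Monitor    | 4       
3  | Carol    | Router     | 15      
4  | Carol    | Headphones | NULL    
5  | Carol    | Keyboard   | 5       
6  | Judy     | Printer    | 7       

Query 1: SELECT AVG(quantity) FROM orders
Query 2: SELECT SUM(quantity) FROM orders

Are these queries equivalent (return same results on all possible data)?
No, not equivalent

Query 1 returns: [(10.2,)]
Query 2 returns: [(51,)]

Reason: AVG vs SUM give different aggregate values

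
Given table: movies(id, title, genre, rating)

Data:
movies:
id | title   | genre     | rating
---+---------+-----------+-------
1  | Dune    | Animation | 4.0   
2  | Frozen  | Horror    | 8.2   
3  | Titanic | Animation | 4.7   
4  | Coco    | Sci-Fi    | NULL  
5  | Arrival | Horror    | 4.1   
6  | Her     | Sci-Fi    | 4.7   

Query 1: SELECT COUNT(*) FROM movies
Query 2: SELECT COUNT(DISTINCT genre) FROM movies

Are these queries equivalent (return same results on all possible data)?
No, not equivalent

Query 1 returns: [(6,)]
Query 2 returns: [(3,)]

Reason: COUNT(*) counts rows, COUNT(DISTINCT genre) counts unique genres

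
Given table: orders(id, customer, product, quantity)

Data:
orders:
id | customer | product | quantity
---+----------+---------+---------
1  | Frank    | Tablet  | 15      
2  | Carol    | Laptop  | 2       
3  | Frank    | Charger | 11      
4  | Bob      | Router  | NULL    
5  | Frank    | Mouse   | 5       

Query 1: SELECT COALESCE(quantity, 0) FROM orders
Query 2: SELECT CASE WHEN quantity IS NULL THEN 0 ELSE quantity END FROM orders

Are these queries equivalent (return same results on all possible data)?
Yes, equivalent

Both queries return: [(0,), (2,), (5,), (11,), (15,)]

Reason: COALESCE vs CASE for NULL handling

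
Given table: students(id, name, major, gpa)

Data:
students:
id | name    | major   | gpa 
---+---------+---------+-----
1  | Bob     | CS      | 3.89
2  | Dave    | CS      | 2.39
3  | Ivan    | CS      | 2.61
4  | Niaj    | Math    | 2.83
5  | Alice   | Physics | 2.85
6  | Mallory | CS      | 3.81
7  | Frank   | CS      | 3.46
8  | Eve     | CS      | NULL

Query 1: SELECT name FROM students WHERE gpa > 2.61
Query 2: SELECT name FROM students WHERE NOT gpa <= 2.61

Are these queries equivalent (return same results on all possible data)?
Yes, equivalent

Both queries return: [('Alice',), ('Bob',), ('Frank',), ('Mallory',), ('Niaj',)]

Reason: Both filter gpa > 2.61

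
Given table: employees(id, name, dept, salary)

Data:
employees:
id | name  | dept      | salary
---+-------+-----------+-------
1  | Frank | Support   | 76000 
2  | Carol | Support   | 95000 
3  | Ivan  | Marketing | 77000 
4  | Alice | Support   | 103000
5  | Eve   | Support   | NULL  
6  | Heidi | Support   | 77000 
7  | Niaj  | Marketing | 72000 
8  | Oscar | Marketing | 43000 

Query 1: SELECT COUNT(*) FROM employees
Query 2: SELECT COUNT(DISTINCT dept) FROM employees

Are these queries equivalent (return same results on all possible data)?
No, not equivalent

Query 1 returns: [(8,)]
Query 2 returns: [(2,)]

Reason: COUNT(*) counts rows, COUNT(DISTINCT dept) counts unique depts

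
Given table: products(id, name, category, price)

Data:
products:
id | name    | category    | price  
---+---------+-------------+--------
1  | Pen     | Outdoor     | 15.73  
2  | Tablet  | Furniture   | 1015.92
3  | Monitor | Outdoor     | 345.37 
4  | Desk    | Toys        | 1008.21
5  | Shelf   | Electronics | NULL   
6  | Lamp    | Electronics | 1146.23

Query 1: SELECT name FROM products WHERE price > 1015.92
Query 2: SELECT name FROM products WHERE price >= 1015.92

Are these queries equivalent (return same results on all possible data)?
No, not equivalent

Query 1 returns: [('Lamp',)]
Query 2 returns: [('Tablet',), ('Lamp',)]

Reason: > vs >= gives different results when price = 1015.92 exists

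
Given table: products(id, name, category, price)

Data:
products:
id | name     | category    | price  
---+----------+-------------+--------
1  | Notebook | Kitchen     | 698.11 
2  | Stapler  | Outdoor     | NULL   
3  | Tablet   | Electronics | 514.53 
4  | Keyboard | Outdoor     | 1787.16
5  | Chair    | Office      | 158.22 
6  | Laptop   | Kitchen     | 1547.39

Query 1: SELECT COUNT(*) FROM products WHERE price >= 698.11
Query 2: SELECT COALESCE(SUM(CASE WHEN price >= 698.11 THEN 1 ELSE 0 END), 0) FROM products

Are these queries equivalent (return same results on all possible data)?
Yes, equivalent

Both queries return: [(3,)]

Reason: COUNT with WHERE vs conditional SUM (COALESCE handles empty-table NULL)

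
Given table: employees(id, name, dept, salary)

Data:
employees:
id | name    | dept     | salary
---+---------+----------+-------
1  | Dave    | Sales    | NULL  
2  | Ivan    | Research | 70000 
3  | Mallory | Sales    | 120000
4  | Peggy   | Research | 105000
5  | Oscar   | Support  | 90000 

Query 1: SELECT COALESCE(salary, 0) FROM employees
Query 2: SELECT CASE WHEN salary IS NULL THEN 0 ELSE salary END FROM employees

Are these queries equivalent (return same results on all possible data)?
Yes, equivalent

Both queries return: [(0,), (70000,), (90000,), (105000,), (120000,)]

Reason: COALESCE vs CASE for NULL handling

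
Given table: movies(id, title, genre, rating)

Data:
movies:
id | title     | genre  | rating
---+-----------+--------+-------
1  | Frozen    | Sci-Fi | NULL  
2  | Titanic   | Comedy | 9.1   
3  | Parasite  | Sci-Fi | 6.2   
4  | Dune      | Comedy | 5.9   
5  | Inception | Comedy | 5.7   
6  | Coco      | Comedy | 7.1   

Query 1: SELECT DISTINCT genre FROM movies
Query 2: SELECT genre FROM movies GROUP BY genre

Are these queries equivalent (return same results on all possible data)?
Yes, equivalent

Both queries return: [('Comedy',), ('Sci-Fi',)]

Reason: Both get unique genres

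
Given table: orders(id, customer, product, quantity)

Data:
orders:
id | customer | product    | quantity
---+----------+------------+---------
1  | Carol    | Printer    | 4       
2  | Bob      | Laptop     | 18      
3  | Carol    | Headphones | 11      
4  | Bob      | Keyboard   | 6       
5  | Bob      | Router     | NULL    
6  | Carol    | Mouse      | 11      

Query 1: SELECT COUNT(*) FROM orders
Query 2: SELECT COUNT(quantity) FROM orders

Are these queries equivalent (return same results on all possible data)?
No, not equivalent

Query 1 returns: [(6,)]
Query 2 returns: [(5,)]

Reason: COUNT(*) includes NULLs, COUNT(column) excludes them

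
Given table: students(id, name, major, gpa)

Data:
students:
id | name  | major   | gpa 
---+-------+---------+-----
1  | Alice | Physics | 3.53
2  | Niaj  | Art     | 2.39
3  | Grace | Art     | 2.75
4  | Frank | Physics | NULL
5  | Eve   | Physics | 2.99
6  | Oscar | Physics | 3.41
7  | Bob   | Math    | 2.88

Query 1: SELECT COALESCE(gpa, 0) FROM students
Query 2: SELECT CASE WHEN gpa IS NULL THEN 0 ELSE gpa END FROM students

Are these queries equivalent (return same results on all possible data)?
Yes, equivalent

Both queries return: [(0,), (2.39,), (2.75,), (2.88,), (2.99,), (3.41,), (3.53,)]

Reason: COALESCE vs CASE for NULL handling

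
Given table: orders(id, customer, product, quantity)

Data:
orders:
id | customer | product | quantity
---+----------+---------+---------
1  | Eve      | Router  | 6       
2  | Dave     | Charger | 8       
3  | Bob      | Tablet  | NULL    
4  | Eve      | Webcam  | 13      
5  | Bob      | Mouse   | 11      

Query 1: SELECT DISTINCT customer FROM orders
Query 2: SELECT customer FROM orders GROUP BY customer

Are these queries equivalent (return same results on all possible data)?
Yes, equivalent

Both queries return: [('Bob',), ('Dave',), ('Eve',)]

Reason: Both get unique customers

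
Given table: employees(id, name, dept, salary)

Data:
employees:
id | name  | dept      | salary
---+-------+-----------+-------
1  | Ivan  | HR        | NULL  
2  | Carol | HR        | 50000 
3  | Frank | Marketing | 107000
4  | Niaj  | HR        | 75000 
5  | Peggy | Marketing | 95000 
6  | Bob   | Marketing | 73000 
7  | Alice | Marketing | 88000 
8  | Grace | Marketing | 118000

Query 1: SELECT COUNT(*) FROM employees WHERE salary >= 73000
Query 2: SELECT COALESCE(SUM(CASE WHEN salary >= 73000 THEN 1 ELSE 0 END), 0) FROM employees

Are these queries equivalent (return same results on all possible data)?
Yes, equivalent

Both queries return: [(6,)]

Reason: COUNT with WHERE vs conditional SUM (COALESCE handles empty-table NULL)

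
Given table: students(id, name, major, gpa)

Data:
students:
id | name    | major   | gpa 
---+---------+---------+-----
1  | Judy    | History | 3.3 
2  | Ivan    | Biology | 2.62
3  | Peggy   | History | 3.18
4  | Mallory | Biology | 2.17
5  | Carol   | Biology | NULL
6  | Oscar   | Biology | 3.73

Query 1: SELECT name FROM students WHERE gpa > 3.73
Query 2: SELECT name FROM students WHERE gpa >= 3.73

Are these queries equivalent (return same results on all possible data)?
No, not equivalent

Query 1 returns: []
Query 2 returns: [('Oscar',)]

Reason: > vs >= gives different results when gpa = 3.73 exists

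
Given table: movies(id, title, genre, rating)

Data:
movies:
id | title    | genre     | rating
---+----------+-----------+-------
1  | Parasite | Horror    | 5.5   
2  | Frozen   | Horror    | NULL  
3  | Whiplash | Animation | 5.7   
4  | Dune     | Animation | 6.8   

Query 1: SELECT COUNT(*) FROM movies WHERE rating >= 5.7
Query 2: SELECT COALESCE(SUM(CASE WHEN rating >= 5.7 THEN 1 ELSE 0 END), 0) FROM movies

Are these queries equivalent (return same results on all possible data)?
Yes, equivalent

Both queries return: [(2,)]

Reason: COUNT with WHERE vs conditional SUM (COALESCE handles empty-table NULL)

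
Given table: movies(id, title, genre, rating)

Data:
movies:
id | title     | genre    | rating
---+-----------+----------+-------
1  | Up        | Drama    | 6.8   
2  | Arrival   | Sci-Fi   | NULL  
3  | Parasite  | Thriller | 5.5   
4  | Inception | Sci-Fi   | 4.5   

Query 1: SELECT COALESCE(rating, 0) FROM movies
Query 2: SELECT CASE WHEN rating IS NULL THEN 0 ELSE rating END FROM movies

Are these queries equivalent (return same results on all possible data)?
Yes, equivalent

Both queries return: [(0,), (4.5,), (5.5,), (6.8,)]

Reason: COALESCE vs CASE for NULL handling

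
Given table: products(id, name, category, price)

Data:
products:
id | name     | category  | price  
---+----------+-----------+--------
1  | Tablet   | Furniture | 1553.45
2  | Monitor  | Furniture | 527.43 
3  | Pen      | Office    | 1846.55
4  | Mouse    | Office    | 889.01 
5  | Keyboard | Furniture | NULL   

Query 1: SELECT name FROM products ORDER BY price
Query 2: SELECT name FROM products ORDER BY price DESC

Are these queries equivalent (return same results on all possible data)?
No, not equivalent

Query 1 returns: [('Keyboard',), ('Monitor',), ('Mouse',), ('Tablet',), ('Pen',)]
Query 2 returns: [('Pen',), ('Tablet',), ('Mouse',), ('Monitor',), ('Keyboard',)]

Reason: ASC vs DESC gives opposite ordering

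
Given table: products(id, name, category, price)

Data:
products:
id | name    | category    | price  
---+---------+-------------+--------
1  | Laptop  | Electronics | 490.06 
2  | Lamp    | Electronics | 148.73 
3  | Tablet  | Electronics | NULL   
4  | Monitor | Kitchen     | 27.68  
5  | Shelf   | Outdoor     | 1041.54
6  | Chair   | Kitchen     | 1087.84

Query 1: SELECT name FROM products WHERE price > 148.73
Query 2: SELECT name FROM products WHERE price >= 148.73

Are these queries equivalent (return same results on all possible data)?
No, not equivalent

Query 1 returns: [('Laptop',), ('Shelf',), ('Chair',)]
Query 2 returns: [('Laptop',), ('Lamp',), ('Shelf',), ('Chair',)]

Reason: > vs >= gives different results when price = 148.73 exists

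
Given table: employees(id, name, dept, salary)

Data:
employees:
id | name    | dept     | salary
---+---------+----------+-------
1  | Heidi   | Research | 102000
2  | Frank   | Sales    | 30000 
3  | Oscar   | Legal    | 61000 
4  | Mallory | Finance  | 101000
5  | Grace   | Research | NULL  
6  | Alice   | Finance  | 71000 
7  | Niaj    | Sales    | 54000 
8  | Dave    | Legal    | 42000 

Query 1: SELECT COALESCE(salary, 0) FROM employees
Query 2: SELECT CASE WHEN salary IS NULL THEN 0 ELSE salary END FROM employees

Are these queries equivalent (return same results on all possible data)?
Yes, equivalent

Both queries return: [(0,), (30000,), (42000,), (54000,), (61000,), (71000,), (101000,), (102000,)]

Reason: COALESCE vs CASE for NULL handling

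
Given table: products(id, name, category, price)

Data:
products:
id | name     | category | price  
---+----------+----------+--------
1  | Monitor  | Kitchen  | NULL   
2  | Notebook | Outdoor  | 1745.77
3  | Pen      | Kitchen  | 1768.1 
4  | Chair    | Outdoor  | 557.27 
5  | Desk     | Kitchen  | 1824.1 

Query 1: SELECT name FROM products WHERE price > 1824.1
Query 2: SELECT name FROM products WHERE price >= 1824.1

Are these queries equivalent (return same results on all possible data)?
No, not equivalent

Query 1 returns: []
Query 2 returns: [('Desk',)]

Reason: > vs >= gives different results when price = 1824.1 exists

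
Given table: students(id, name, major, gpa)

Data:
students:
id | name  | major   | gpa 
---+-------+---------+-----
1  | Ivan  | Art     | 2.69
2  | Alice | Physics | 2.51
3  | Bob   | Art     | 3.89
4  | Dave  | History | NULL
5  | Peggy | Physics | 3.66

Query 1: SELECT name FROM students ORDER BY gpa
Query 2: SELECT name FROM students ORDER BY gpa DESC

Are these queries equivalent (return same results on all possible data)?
No, not equivalent

Query 1 returns: [('Dave',), ('Alice',), ('Ivan',), ('Peggy',), ('Bob',)]
Query 2 returns: [('Bob',), ('Peggy',), ('Ivan',), ('Alice',), ('Dave',)]

Reason: ASC vs DESC gives opposite ordering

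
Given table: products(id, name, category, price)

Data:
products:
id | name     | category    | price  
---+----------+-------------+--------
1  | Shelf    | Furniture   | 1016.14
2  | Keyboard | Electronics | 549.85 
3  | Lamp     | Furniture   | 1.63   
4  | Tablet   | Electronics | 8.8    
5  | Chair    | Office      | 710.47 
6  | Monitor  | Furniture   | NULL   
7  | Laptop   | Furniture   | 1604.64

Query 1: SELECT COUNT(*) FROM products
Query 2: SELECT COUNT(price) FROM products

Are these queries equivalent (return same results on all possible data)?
No, not equivalent

Query 1 returns: [(7,)]
Query 2 returns: [(6,)]

Reason: COUNT(*) includes NULLs, COUNT(column) excludes them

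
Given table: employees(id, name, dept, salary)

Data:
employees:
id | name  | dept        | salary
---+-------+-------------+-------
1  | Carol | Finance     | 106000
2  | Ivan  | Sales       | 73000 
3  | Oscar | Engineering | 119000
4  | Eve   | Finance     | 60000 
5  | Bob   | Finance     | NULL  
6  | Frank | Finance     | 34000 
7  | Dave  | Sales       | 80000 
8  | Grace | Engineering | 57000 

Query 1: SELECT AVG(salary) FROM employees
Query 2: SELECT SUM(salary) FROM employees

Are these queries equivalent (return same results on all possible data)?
No, not equivalent

Query 1 returns: [(75571.42857142857,)]
Query 2 returns: [(529000,)]

Reason: AVG vs SUM give different aggregate values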